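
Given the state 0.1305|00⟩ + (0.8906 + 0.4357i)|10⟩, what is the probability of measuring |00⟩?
0.01703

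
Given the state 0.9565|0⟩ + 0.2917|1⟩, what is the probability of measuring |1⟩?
0.08509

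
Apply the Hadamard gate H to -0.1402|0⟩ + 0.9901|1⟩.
0.601|0⟩ - 0.7992|1⟩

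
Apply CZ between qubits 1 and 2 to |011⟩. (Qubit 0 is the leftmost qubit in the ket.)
-|011⟩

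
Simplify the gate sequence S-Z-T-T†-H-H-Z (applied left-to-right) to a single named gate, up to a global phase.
S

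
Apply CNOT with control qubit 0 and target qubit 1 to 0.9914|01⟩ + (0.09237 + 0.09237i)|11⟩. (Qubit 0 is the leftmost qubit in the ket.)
0.9914|01⟩ + (0.09237 + 0.09237i)|10⟩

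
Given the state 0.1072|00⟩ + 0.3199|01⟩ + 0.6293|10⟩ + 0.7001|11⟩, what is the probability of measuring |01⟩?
0.1023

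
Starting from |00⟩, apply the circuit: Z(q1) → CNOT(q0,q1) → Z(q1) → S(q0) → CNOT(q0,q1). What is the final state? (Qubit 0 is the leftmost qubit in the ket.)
|00⟩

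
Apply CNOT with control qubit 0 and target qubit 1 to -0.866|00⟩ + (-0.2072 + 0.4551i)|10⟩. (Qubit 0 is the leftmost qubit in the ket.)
-0.866|00⟩ + (-0.2072 + 0.4551i)|11⟩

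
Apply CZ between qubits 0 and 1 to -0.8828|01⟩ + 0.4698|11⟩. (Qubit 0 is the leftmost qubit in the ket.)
-0.8828|01⟩ - 0.4698|11⟩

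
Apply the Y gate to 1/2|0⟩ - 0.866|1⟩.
0.866i|0⟩ + (1/2)i|1⟩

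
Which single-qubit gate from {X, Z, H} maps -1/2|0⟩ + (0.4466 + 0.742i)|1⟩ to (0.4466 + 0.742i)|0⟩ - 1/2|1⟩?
X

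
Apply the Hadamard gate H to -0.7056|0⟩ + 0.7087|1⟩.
0.002192|0⟩ - |1⟩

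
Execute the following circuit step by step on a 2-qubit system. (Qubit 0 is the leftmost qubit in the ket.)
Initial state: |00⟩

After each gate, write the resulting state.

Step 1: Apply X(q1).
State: |01⟩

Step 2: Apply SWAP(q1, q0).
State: |10⟩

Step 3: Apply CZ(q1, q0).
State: |10⟩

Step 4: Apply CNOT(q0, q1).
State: |11⟩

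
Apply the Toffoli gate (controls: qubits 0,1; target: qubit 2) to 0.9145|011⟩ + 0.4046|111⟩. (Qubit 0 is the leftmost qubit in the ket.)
0.9145|011⟩ + 0.4046|110⟩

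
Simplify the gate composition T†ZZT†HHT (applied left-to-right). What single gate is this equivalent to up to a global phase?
T†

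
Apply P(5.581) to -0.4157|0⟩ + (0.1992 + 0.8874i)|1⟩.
-0.4157|0⟩ + (0.7252 + 0.5488i)|1⟩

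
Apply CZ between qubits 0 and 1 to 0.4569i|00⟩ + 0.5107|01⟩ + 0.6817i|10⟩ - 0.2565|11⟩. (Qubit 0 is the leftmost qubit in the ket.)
0.4569i|00⟩ + 0.5107|01⟩ + 0.6817i|10⟩ + 0.2565|11⟩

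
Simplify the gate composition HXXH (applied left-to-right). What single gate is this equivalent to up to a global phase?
I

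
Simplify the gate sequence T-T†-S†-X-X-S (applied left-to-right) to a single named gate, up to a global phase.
I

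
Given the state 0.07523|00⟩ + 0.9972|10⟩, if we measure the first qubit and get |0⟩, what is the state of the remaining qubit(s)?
|0⟩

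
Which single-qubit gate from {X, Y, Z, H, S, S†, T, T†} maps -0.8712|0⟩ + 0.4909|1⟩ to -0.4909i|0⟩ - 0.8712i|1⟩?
Y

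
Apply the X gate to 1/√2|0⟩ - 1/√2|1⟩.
-1/√2|0⟩ + 1/√2|1⟩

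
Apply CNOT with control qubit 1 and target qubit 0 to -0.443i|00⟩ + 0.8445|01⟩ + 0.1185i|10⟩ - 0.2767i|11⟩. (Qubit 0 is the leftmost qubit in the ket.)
-0.443i|00⟩ - 0.2767i|01⟩ + 0.1185i|10⟩ + 0.8445|11⟩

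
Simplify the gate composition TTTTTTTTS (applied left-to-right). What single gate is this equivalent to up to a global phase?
S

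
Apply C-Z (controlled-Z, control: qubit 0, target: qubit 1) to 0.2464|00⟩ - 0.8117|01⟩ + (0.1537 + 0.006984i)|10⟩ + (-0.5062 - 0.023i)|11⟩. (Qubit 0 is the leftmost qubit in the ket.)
0.2464|00⟩ - 0.8117|01⟩ + (0.1537 + 0.006984i)|10⟩ + (0.5062 + 0.023i)|11⟩

C-Z leaves the control-|0⟩ kets |00⟩, |01⟩ unchanged and applies Z to qubit 1 on the control-|1⟩ pair (|10⟩, |11⟩).
Z = [[1, 0], [0, -1]].
With a = amp(|10⟩) = (0.1537 + 0.006984i) and b = amp(|11⟩) = (-0.5062 - 0.023i):
new amp(|10⟩) = (1)·a = (0.1537 + 0.006984i)
new amp(|11⟩) = (-1)·b = (0.5062 + 0.023i)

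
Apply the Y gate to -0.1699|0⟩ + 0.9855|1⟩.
-0.9855i|0⟩ - 0.1699i|1⟩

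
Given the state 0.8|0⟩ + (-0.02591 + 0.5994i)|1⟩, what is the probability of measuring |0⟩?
0.64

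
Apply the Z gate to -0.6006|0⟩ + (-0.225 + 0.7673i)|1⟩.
-0.6006|0⟩ + (0.225 - 0.7673i)|1⟩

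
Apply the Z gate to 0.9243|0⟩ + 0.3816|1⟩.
0.9243|0⟩ - 0.3816|1⟩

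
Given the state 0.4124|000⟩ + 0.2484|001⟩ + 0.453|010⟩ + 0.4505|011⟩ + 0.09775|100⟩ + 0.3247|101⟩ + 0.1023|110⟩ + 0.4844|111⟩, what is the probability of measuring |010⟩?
0.2052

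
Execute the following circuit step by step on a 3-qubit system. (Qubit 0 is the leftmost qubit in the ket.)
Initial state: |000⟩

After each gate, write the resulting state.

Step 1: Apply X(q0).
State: |100⟩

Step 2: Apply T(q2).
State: |100⟩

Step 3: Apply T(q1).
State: |100⟩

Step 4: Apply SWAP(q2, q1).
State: |100⟩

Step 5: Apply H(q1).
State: 1/√2|100⟩ + 1/√2|110⟩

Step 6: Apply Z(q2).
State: 1/√2|100⟩ + 1/√2|110⟩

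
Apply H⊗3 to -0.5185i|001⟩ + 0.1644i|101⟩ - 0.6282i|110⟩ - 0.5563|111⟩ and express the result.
(-0.1967 - 0.3473i)|000⟩ + (0.1967 - 0.09691i)|001⟩ + (0.1967 + 0.09691i)|010⟩ + (-0.1967 + 0.3473i)|011⟩ + (0.1967 - 0.01934i)|100⟩ + (-0.1967 + 0.4635i)|101⟩ + (-0.1967 - 0.4635i)|110⟩ + (0.1967 + 0.01934i)|111⟩

H⊗3 gives amp(|y⟩) = (1/2√2) Σ_x (−1)^(x·y) amp(|x⟩), where x·y is the number of positions in which both x and y have a 1.
|000⟩: (-0.5185i + 0.1644i - 0.6282i - 0.5563)/(2√2) = (-0.1967 - 0.3473i)
|001⟩: (0.5185i - 0.1644i - 0.6282i + 0.5563)/(2√2) = (0.1967 - 0.09691i)
|010⟩: (-0.5185i + 0.1644i + 0.6282i + 0.5563)/(2√2) = (0.1967 + 0.09691i)
|011⟩: (0.5185i - 0.1644i + 0.6282i - 0.5563)/(2√2) = (-0.1967 + 0.3473i)
|100⟩: (-0.5185i - 0.1644i + 0.6282i + 0.5563)/(2√2) = (0.1967 - 0.01934i)
|101⟩: (0.5185i + 0.1644i + 0.6282i - 0.5563)/(2√2) = (-0.1967 + 0.4635i)
|110⟩: (-0.5185i - 0.1644i - 0.6282i - 0.5563)/(2√2) = (-0.1967 - 0.4635i)
|111⟩: (0.5185i + 0.1644i - 0.6282i + 0.5563)/(2√2) = (0.1967 + 0.01934i)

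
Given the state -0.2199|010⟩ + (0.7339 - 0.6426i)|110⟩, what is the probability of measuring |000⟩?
0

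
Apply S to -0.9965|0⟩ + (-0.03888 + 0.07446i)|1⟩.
-0.9965|0⟩ + (-0.07446 - 0.03888i)|1⟩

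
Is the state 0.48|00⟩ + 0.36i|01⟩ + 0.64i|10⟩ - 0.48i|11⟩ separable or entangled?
Entangled

Writing the state as a|00⟩ + b|01⟩ + c|10⟩ + d|11⟩, it is a product state iff ad − bc = 0.
Here (a, b, c, d) = (0.48, 0.36i, 0.64i, -0.48i): ad − bc = (0.48)(-0.48i) − (0.36i)(0.64i) = (0.2304 - 0.2304i) ≠ 0, so the state is entangled.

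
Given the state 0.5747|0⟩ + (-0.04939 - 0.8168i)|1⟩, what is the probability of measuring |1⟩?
0.6696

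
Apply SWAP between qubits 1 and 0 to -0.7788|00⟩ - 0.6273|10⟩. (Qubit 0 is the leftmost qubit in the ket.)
-0.7788|00⟩ - 0.6273|01⟩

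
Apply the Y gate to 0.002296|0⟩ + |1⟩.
-i|0⟩ + 0.002296i|1⟩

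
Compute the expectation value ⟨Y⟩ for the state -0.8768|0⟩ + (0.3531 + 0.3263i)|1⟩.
-0.5722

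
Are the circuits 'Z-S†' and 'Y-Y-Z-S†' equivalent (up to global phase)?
Yes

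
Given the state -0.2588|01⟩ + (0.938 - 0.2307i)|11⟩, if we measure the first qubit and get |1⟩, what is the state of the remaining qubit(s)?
(0.9711 - 0.2388i)|1⟩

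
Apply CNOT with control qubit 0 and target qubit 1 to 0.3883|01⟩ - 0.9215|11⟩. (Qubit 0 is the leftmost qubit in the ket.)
0.3883|01⟩ - 0.9215|10⟩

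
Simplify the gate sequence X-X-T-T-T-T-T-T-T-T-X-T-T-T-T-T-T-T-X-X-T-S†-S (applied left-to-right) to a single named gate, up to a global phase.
X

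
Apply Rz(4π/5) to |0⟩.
(0.309 - 0.9511i)|0⟩

Rz(4π/5) = [[e^(−iθ/2), 0], [0, e^(iθ/2)]] with e^(±iθ/2) = cos(θ/2) ± i·sin(θ/2); θ = 4π/5, cos(θ/2) ≈ 0.309017, sin(θ/2) ≈ 0.951057.
With a = amp(|0⟩) = 1 and b = amp(|1⟩) = 0:
new amp(|0⟩) = (0.309017 - 0.951057i)·a = (0.309 - 0.9511i)
new amp(|1⟩) = (0.309017 + 0.951057i)·b = 0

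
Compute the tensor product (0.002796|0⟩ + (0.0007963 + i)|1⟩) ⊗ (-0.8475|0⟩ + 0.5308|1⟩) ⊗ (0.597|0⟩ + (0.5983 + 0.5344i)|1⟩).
-0.001415|000⟩ + (-0.001418 - 0.001266i)|001⟩ + 0.000886|010⟩ + (0.0008879 + 0.0007931i)|011⟩ + (-0.0004029 - 0.506i)|100⟩ + (0.4525 - 0.5074i)|101⟩ + (0.0002523 + 0.3169i)|110⟩ + (-0.2834 + 0.3178i)|111⟩

amp(|b₁b₂…⟩) = product of the factor amplitudes for bits b₁, b₂, …; only kets whose every factor amplitude is nonzero survive.
|000⟩: (0.002796)(-0.8475)(0.597) = -0.001415
|001⟩: (0.002796)(-0.8475)(0.5983 + 0.5344i) = (-0.001418 - 0.001266i)
|010⟩: (0.002796)(0.5308)(0.597) = 0.000886
|011⟩: (0.002796)(0.5308)(0.5983 + 0.5344i) = (0.0008879 + 0.0007931i)
|100⟩: (0.0007963 + i)(-0.8475)(0.597) = (-0.0004029 - 0.506i)
|101⟩: (0.0007963 + i)(-0.8475)(0.5983 + 0.5344i) = (0.4525 - 0.5074i)
|110⟩: (0.0007963 + i)(0.5308)(0.597) = (0.0002523 + 0.3169i)
|111⟩: (0.0007963 + i)(0.5308)(0.5983 + 0.5344i) = (-0.2834 + 0.3178i)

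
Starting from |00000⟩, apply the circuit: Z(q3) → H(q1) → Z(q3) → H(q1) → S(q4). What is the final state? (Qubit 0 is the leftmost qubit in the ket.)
|00000⟩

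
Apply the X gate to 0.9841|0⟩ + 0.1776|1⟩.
0.1776|0⟩ + 0.9841|1⟩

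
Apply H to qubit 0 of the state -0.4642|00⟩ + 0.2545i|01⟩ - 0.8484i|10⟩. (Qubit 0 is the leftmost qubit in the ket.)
(-0.3282 - 0.5999i)|00⟩ + 0.18i|01⟩ + (-0.3282 + 0.5999i)|10⟩ + 0.18i|11⟩

H on qubit 0 mixes each pair of kets that differ only in qubit 0: amplitudes (a, b) of (|…0…⟩, |…1…⟩) become ((a + b)/√2, (a − b)/√2). Kets absent from the input have amplitude 0.
(|00⟩, |10⟩): (a, b) = (-0.4642, -0.8484i) → ((-0.3282 - 0.5999i), (-0.3282 + 0.5999i))
(|01⟩, |11⟩): (a, b) = (0.2545i, 0) → (0.18i, 0.18i)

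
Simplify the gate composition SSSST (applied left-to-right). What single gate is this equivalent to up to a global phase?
T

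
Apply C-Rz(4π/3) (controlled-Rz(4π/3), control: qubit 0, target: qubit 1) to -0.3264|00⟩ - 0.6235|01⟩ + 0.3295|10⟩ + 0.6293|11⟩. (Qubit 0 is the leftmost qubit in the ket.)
-0.3264|00⟩ - 0.6235|01⟩ + (-0.1648 - 0.2854i)|10⟩ + (-0.3147 + 0.545i)|11⟩

C-Rz(4π/3) leaves the control-|0⟩ kets |00⟩, |01⟩ unchanged and applies Rz(4π/3) to qubit 1 on the control-|1⟩ pair (|10⟩, |11⟩).
Rz(4π/3) = [[e^(−iθ/2), 0], [0, e^(iθ/2)]] with e^(±iθ/2) = cos(θ/2) ± i·sin(θ/2); θ = 4π/3, cos(θ/2) ≈ -0.5, sin(θ/2) ≈ 0.866025.
With a = amp(|10⟩) = 0.3295 and b = amp(|11⟩) = 0.6293:
new amp(|10⟩) = (-0.5 - 0.866025i)·a = (-0.1648 - 0.2854i)
new amp(|11⟩) = (-0.5 + 0.866025i)·b = (-0.3147 + 0.545i)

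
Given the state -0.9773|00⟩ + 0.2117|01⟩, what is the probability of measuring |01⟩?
0.04482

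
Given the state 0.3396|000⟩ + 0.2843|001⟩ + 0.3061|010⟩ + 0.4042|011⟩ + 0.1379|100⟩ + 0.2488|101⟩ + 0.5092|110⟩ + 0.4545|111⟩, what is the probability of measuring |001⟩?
0.08083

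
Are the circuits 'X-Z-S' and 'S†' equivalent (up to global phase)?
No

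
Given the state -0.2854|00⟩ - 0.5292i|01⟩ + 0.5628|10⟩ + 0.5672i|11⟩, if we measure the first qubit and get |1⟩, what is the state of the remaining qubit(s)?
0.7043|0⟩ + 0.7099i|1⟩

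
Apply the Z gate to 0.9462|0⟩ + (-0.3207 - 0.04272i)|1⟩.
0.9462|0⟩ + (0.3207 + 0.04272i)|1⟩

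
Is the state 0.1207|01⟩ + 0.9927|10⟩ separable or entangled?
Entangled

Writing the state as a|00⟩ + b|01⟩ + c|10⟩ + d|11⟩, it is a product state iff ad − bc = 0.
Here (a, b, c, d) = (0, 0.1207, 0.9927, 0): ad − bc = (0)(0) − (0.1207)(0.9927) = -0.1198 ≠ 0, so the state is entangled.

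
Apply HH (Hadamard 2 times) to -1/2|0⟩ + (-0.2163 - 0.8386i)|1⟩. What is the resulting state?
-1/2|0⟩ + (-0.2163 - 0.8386i)|1⟩

H² = I, so an even number of Hadamards cancels: H^2 = I and the state is unchanged.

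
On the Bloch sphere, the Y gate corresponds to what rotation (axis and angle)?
Rotation by π around the y-axis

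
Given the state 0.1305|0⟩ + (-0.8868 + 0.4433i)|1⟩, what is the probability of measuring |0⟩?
0.01703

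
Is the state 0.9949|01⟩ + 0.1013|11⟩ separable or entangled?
Separable

Writing the state as a|00⟩ + b|01⟩ + c|10⟩ + d|11⟩, it is a product state iff ad − bc = 0.
Here (a, b, c, d) = (0, 0.9949, 0, 0.1013): ad − bc = (0)(0.1013) − (0.9949)(0) = 0, so the state is separable.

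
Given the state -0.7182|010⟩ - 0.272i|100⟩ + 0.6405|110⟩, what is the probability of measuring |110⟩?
0.4102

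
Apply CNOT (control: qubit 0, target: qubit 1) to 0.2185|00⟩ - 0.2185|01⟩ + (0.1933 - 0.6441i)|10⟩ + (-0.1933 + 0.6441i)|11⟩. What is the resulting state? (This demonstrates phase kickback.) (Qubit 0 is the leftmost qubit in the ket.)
0.2185|00⟩ - 0.2185|01⟩ + (-0.1933 + 0.6441i)|10⟩ + (0.1933 - 0.6441i)|11⟩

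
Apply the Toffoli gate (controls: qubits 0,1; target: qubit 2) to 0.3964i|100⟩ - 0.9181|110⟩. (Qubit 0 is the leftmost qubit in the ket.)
0.3964i|100⟩ - 0.9181|111⟩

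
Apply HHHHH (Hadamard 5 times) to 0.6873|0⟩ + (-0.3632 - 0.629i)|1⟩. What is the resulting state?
(0.2292 - 0.4448i)|0⟩ + (0.7428 + 0.4448i)|1⟩

H² = I, so H^5 = H: a single Hadamard. With (a, b) = (0.6873, (-0.3632 - 0.629i)), H gives ((a + b)/√2, (a − b)/√2) = ((0.2292 - 0.4448i), (0.7428 + 0.4448i)).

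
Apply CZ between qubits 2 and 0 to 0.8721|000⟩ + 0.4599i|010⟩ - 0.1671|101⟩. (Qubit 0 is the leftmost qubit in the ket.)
0.8721|000⟩ + 0.4599i|010⟩ + 0.1671|101⟩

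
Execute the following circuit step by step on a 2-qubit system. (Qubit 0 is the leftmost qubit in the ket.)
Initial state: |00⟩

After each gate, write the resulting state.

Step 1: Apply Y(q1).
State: i|01⟩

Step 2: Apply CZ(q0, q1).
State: i|01⟩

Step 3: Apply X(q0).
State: i|11⟩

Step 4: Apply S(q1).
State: -|11⟩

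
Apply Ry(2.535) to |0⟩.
0.2987|0⟩ + 0.9544|1⟩

Ry(2.535) = [[cos(θ/2), −sin(θ/2)], [sin(θ/2), cos(θ/2)]]; θ = 2.535, cos(θ/2) ≈ 0.298668, sin(θ/2) ≈ 0.954357.
With a = amp(|0⟩) = 1 and b = amp(|1⟩) = 0:
new amp(|0⟩) = (0.298668)·a + (-0.954357)·b = 0.2987
new amp(|1⟩) = (0.954357)·a + (0.298668)·b = 0.9544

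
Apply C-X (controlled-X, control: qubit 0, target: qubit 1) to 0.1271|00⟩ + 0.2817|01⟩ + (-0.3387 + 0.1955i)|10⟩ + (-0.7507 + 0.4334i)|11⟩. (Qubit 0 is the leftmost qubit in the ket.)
0.1271|00⟩ + 0.2817|01⟩ + (-0.7507 + 0.4334i)|10⟩ + (-0.3387 + 0.1955i)|11⟩

C-X leaves the control-|0⟩ kets |00⟩, |01⟩ unchanged and applies X to qubit 1 on the control-|1⟩ pair (|10⟩, |11⟩).
X = [[0, 1], [1, 0]].
With a = amp(|10⟩) = (-0.3387 + 0.1955i) and b = amp(|11⟩) = (-0.7507 + 0.4334i):
new amp(|10⟩) = (1)·b = (-0.7507 + 0.4334i)
new amp(|11⟩) = (1)·a = (-0.3387 + 0.1955i)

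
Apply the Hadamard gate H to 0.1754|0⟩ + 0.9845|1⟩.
0.8202|0⟩ - 0.5721|1⟩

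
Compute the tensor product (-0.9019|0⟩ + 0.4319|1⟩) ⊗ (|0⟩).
-0.9019|00⟩ + 0.4319|10⟩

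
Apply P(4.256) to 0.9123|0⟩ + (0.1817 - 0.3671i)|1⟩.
0.9123|0⟩ + (-0.4096 - 0.001318i)|1⟩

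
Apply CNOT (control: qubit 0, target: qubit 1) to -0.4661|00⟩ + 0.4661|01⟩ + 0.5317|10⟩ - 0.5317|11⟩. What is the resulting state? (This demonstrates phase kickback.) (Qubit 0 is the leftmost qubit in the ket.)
-0.4661|00⟩ + 0.4661|01⟩ - 0.5317|10⟩ + 0.5317|11⟩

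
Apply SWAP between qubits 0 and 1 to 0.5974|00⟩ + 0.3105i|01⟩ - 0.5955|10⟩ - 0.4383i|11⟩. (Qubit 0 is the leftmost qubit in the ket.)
0.5974|00⟩ - 0.5955|01⟩ + 0.3105i|10⟩ - 0.4383i|11⟩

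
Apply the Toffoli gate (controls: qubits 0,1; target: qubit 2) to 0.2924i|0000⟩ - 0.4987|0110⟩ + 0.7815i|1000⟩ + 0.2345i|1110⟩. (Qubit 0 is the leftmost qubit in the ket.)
0.2924i|0000⟩ - 0.4987|0110⟩ + 0.7815i|1000⟩ + 0.2345i|1100⟩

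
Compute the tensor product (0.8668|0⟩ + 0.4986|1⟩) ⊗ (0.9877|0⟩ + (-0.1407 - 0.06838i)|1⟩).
0.8561|00⟩ + (-0.122 - 0.05927i)|01⟩ + 0.4925|10⟩ + (-0.07015 - 0.03409i)|11⟩

amp(|b₁b₂…⟩) = product of the factor amplitudes for bits b₁, b₂, …; only kets whose every factor amplitude is nonzero survive.
|00⟩: (0.8668)(0.9877) = 0.8561
|01⟩: (0.8668)(-0.1407 - 0.06838i) = (-0.122 - 0.05927i)
|10⟩: (0.4986)(0.9877) = 0.4925
|11⟩: (0.4986)(-0.1407 - 0.06838i) = (-0.07015 - 0.03409i)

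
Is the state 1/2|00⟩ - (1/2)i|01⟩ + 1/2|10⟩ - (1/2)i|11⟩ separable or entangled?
Separable

Writing the state as a|00⟩ + b|01⟩ + c|10⟩ + d|11⟩, it is a product state iff ad − bc = 0.
Here (a, b, c, d) = (1/2, -(1/2)i, 1/2, -(1/2)i): ad − bc = (1/2)(-(1/2)i) − (-(1/2)i)(1/2) = 0, so the state is separable.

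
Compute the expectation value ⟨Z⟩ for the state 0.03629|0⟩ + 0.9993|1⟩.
-0.9973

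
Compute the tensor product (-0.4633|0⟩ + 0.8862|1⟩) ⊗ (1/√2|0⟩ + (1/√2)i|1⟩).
-0.3276|00⟩ - 0.3276i|01⟩ + 0.6266|10⟩ + 0.6266i|11⟩

amp(|b₁b₂…⟩) = product of the factor amplitudes for bits b₁, b₂, …; only kets whose every factor amplitude is nonzero survive.
|00⟩: (-0.4633)(1/√2) = -0.3276
|01⟩: (-0.4633)((1/√2)i) = -0.3276i
|10⟩: (0.8862)(1/√2) = 0.6266
|11⟩: (0.8862)((1/√2)i) = 0.6266i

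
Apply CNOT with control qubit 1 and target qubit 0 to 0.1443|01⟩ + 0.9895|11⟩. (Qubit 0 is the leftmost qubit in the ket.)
0.9895|01⟩ + 0.1443|11⟩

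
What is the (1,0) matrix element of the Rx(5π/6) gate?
-0.9659i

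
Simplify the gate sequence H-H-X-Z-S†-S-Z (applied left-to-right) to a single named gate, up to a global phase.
X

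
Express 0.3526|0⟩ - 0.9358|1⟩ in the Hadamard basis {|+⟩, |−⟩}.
-0.4124|+⟩ + 0.911|−⟩

With |ψ⟩ = α|0⟩ + β|1⟩, the Hadamard-basis coefficients are ⟨+|ψ⟩ = (α + β)/√2 and ⟨−|ψ⟩ = (α − β)/√2.
Here α = 0.3526, β = -0.9358: (α + β)/√2 = -0.4124, (α − β)/√2 = 0.911.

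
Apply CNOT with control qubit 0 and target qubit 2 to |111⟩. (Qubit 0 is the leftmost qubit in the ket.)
|110⟩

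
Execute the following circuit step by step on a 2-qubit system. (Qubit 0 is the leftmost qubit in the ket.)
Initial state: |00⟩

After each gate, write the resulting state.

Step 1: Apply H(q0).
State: 1/√2|00⟩ + 1/√2|10⟩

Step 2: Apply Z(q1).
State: 1/√2|00⟩ + 1/√2|10⟩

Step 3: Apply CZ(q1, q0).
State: 1/√2|00⟩ + 1/√2|10⟩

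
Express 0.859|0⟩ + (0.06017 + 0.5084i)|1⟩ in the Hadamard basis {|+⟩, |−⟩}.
(0.65 + 0.3595i)|+⟩ + (0.5649 - 0.3595i)|−⟩

With |ψ⟩ = α|0⟩ + β|1⟩, the Hadamard-basis coefficients are ⟨+|ψ⟩ = (α + β)/√2 and ⟨−|ψ⟩ = (α − β)/√2.
Here α = 0.859, β = (0.06017 + 0.5084i): (α + β)/√2 = (0.65 + 0.3595i), (α − β)/√2 = (0.5649 - 0.3595i).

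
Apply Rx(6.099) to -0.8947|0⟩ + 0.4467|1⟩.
(0.8909 - 0.04108i)|0⟩ + (-0.4448 + 0.08228i)|1⟩

Rx(6.099) = [[cos(θ/2), −i·sin(θ/2)], [−i·sin(θ/2), cos(θ/2)]]; θ = 6.099, cos(θ/2) ≈ -0.995762, sin(θ/2) ≈ 0.0919625.
With a = amp(|0⟩) = -0.8947 and b = amp(|1⟩) = 0.4467:
new amp(|0⟩) = (-0.995762)·a + (-0.0919625i)·b = (0.8909 - 0.04108i)
new amp(|1⟩) = (-0.0919625i)·a + (-0.995762)·b = (-0.4448 + 0.08228i)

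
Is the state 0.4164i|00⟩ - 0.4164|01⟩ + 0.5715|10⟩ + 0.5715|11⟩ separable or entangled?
Entangled

Writing the state as a|00⟩ + b|01⟩ + c|10⟩ + d|11⟩, it is a product state iff ad − bc = 0.
Here (a, b, c, d) = (0.4164i, -0.4164, 0.5715, 0.5715): ad − bc = (0.4164i)(0.5715) − (-0.4164)(0.5715) = (0.238 + 0.238i) ≠ 0, so the state is entangled.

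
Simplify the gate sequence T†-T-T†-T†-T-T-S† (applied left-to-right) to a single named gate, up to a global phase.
S†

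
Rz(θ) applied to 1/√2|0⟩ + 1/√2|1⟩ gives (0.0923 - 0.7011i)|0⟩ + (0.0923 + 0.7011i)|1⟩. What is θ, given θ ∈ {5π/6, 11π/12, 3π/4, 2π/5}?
11π/12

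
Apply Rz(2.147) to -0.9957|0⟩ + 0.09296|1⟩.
(-0.475 + 0.8751i)|0⟩ + (0.04435 + 0.0817i)|1⟩

Rz(2.147) = [[e^(−iθ/2), 0], [0, e^(iθ/2)]] with e^(±iθ/2) = cos(θ/2) ± i·sin(θ/2); θ = 2.147, cos(θ/2) ≈ 0.477051, sin(θ/2) ≈ 0.878876.
With a = amp(|0⟩) = -0.9957 and b = amp(|1⟩) = 0.09296:
new amp(|0⟩) = (0.477051 - 0.878876i)·a = (-0.475 + 0.8751i)
new amp(|1⟩) = (0.477051 + 0.878876i)·b = (0.04435 + 0.0817i)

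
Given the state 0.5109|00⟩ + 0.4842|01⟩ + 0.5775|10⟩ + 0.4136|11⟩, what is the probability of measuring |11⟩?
0.1711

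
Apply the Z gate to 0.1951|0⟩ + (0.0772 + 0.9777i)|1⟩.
0.1951|0⟩ + (-0.0772 - 0.9777i)|1⟩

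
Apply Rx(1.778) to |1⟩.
-0.7764i|0⟩ + 0.6302|1⟩

Rx(1.778) = [[cos(θ/2), −i·sin(θ/2)], [−i·sin(θ/2), cos(θ/2)]]; θ = 1.778, cos(θ/2) ≈ 0.630189, sin(θ/2) ≈ 0.776442.
With a = amp(|0⟩) = 0 and b = amp(|1⟩) = 1:
new amp(|0⟩) = (0.630189)·a + (-0.776442i)·b = -0.7764i
new amp(|1⟩) = (-0.776442i)·a + (0.630189)·b = 0.6302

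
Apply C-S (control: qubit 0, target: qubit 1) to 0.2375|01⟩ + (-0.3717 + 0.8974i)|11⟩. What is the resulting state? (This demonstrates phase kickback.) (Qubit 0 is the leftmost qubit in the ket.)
0.2375|01⟩ + (-0.8974 - 0.3717i)|11⟩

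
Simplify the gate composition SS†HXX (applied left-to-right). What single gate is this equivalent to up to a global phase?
H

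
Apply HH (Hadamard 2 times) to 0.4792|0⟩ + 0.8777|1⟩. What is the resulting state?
0.4792|0⟩ + 0.8777|1⟩

H² = I, so an even number of Hadamards cancels: H^2 = I and the state is unchanged.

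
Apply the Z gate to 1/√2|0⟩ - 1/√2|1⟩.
1/√2|0⟩ + 1/√2|1⟩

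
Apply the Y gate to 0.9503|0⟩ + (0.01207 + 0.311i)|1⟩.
(0.311 - 0.01207i)|0⟩ + 0.9503i|1⟩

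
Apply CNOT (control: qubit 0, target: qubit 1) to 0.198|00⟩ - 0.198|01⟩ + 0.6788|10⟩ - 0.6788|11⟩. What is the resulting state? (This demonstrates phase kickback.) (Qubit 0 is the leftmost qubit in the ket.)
0.198|00⟩ - 0.198|01⟩ - 0.6788|10⟩ + 0.6788|11⟩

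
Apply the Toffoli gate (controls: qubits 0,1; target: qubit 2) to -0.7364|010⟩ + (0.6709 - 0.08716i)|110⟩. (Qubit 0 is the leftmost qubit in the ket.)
-0.7364|010⟩ + (0.6709 - 0.08716i)|111⟩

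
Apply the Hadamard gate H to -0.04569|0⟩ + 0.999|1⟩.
0.6741|0⟩ - 0.7387|1⟩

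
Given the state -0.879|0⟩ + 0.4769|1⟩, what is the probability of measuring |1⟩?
0.2274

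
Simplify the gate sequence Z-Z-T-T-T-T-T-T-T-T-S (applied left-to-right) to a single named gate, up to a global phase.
S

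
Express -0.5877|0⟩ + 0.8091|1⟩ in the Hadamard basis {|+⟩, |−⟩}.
0.1566|+⟩ - 0.9877|−⟩

With |ψ⟩ = α|0⟩ + β|1⟩, the Hadamard-basis coefficients are ⟨+|ψ⟩ = (α + β)/√2 and ⟨−|ψ⟩ = (α − β)/√2.
Here α = -0.5877, β = 0.8091: (α + β)/√2 = 0.1566, (α − β)/√2 = -0.9877.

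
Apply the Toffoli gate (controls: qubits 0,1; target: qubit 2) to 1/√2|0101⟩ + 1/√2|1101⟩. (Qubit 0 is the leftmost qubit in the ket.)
1/√2|0101⟩ + 1/√2|1111⟩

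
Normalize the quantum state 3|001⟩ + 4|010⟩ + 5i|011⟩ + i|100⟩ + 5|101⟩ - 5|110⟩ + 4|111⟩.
0.2774|001⟩ + 0.3698|010⟩ + 0.4623i|011⟩ + 0.09245i|100⟩ + 0.4623|101⟩ - 0.4623|110⟩ + 0.3698|111⟩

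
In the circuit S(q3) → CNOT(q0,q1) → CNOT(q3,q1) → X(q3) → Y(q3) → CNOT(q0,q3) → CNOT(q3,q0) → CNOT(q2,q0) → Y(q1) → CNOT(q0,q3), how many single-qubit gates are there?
4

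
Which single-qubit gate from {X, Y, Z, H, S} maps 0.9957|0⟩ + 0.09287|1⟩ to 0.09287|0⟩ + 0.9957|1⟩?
X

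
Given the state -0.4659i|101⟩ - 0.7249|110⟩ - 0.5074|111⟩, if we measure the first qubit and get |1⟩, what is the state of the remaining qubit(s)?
-0.4659i|01⟩ - 0.7249|10⟩ - 0.5074|11⟩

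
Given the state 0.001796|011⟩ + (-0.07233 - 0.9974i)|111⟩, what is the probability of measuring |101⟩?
0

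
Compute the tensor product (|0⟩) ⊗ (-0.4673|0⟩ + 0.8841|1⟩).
-0.4673|00⟩ + 0.8841|01⟩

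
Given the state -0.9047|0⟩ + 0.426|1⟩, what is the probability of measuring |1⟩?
0.1815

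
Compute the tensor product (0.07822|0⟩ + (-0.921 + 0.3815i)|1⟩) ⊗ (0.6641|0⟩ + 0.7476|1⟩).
0.05195|00⟩ + 0.05848|01⟩ + (-0.6116 + 0.2534i)|10⟩ + (-0.6885 + 0.2852i)|11⟩

amp(|b₁b₂…⟩) = product of the factor amplitudes for bits b₁, b₂, …; only kets whose every factor amplitude is nonzero survive.
|00⟩: (0.07822)(0.6641) = 0.05195
|01⟩: (0.07822)(0.7476) = 0.05848
|10⟩: (-0.921 + 0.3815i)(0.6641) = (-0.6116 + 0.2534i)
|11⟩: (-0.921 + 0.3815i)(0.7476) = (-0.6885 + 0.2852i)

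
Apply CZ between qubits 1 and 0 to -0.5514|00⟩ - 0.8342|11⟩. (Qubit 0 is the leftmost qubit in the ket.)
-0.5514|00⟩ + 0.8342|11⟩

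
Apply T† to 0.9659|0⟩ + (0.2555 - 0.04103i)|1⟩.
0.9659|0⟩ + (0.1517 - 0.2097i)|1⟩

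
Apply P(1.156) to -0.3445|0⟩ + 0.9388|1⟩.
-0.3445|0⟩ + (0.3783 + 0.8592i)|1⟩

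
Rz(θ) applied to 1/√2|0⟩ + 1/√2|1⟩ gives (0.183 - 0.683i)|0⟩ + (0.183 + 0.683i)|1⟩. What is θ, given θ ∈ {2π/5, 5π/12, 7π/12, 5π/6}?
5π/6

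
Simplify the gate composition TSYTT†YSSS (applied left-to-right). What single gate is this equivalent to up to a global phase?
T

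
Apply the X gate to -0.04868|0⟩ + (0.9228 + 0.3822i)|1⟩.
(0.9228 + 0.3822i)|0⟩ - 0.04868|1⟩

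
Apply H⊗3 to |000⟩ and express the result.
1/√8|000⟩ + 1/√8|001⟩ + 1/√8|010⟩ + 1/√8|011⟩ + 1/√8|100⟩ + 1/√8|101⟩ + 1/√8|110⟩ + 1/√8|111⟩

H⊗3 gives amp(|y⟩) = (1/2√2) Σ_x (−1)^(x·y) amp(|x⟩), where x·y is the number of positions in which both x and y have a 1.
|000⟩: (1)/(2√2) = 1/√8
|001⟩: (1)/(2√2) = 1/√8
|010⟩: (1)/(2√2) = 1/√8
|011⟩: (1)/(2√2) = 1/√8
|100⟩: (1)/(2√2) = 1/√8
|101⟩: (1)/(2√2) = 1/√8
|110⟩: (1)/(2√2) = 1/√8
|111⟩: (1)/(2√2) = 1/√8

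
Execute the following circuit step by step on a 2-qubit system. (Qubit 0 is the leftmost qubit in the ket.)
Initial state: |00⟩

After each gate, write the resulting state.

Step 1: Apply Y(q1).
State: i|01⟩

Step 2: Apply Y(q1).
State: |00⟩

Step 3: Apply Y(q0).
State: i|10⟩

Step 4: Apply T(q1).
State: i|10⟩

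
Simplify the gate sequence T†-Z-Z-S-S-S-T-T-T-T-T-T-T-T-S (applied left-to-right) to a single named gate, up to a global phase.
T†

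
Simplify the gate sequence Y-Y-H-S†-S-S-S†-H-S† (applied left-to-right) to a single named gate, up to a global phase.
S†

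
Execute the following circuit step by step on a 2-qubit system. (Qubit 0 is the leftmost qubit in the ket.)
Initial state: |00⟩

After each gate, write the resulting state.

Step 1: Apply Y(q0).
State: i|10⟩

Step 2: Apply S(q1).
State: i|10⟩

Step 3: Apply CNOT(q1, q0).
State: i|10⟩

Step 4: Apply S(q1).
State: i|10⟩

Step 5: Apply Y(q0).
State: |00⟩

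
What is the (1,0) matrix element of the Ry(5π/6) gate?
0.9659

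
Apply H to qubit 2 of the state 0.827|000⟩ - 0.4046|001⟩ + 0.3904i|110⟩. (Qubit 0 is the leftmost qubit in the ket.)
0.2987|000⟩ + 0.8709|001⟩ + 0.2761i|110⟩ + 0.2761i|111⟩

H on qubit 2 mixes each pair of kets that differ only in qubit 2: amplitudes (a, b) of (|…0…⟩, |…1…⟩) become ((a + b)/√2, (a − b)/√2). Kets absent from the input have amplitude 0.
(|000⟩, |001⟩): (a, b) = (0.827, -0.4046) → (0.2987, 0.8709)
(|110⟩, |111⟩): (a, b) = (0.3904i, 0) → (0.2761i, 0.2761i)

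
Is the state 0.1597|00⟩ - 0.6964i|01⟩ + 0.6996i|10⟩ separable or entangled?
Entangled

Writing the state as a|00⟩ + b|01⟩ + c|10⟩ + d|11⟩, it is a product state iff ad − bc = 0.
Here (a, b, c, d) = (0.1597, -0.6964i, 0.6996i, 0): ad − bc = (0.1597)(0) − (-0.6964i)(0.6996i) = -0.4872 ≠ 0, so the state is entangled.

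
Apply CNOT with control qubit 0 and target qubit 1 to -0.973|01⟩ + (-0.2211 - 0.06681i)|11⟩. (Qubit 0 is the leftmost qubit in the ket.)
-0.973|01⟩ + (-0.2211 - 0.06681i)|10⟩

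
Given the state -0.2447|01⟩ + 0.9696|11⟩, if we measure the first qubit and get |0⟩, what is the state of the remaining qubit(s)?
-|1⟩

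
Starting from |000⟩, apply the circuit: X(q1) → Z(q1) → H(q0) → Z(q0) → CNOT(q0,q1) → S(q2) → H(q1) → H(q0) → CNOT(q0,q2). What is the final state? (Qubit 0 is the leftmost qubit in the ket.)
1/√2|010⟩ - 1/√2|101⟩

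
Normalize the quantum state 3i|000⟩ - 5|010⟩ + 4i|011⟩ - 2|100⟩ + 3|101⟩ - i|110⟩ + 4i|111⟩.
0.3354i|000⟩ - 0.559|010⟩ + (1/√5)i|011⟩ - 0.2236|100⟩ + 0.3354|101⟩ - 0.1118i|110⟩ + (1/√5)i|111⟩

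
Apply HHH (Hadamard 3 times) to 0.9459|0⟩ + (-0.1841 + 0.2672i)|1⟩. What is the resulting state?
(0.5387 + 0.1889i)|0⟩ + (0.799 - 0.1889i)|1⟩

H² = I, so H^3 = H: a single Hadamard. With (a, b) = (0.9459, (-0.1841 + 0.2672i)), H gives ((a + b)/√2, (a − b)/√2) = ((0.5387 + 0.1889i), (0.799 - 0.1889i)).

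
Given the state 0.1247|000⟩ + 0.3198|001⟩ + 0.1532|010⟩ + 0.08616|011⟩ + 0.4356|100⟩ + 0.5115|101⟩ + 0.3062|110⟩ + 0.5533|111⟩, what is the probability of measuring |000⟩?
0.01555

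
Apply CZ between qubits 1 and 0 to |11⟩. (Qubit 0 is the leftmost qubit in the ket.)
-|11⟩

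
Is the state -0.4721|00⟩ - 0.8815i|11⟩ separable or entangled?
Entangled

Writing the state as a|00⟩ + b|01⟩ + c|10⟩ + d|11⟩, it is a product state iff ad − bc = 0.
Here (a, b, c, d) = (-0.4721, 0, 0, -0.8815i): ad − bc = (-0.4721)(-0.8815i) − (0)(0) = 0.4162i ≠ 0, so the state is entangled.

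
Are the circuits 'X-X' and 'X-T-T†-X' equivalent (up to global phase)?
Yes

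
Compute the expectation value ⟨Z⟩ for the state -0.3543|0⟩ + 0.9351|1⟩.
-0.7489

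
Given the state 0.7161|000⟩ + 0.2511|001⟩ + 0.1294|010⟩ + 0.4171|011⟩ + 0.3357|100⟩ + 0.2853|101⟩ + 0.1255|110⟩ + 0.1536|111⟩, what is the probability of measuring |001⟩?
0.06305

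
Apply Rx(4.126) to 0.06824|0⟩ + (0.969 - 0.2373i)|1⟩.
(-0.2414 - 0.854i)|0⟩ + (-0.4579 + 0.052i)|1⟩

Rx(4.126) = [[cos(θ/2), −i·sin(θ/2)], [−i·sin(θ/2), cos(θ/2)]]; θ = 4.126, cos(θ/2) ≈ -0.472569, sin(θ/2) ≈ 0.881294.
With a = amp(|0⟩) = 0.06824 and b = amp(|1⟩) = (0.969 - 0.2373i):
new amp(|0⟩) = (-0.472569)·a + (-0.881294i)·b = (-0.2414 - 0.854i)
new amp(|1⟩) = (-0.881294i)·a + (-0.472569)·b = (-0.4579 + 0.052i)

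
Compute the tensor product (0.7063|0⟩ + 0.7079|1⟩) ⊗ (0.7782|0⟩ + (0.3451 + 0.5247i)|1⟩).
0.5496|00⟩ + (0.2437 + 0.3706i)|01⟩ + 0.5509|10⟩ + (0.2443 + 0.3714i)|11⟩

amp(|b₁b₂…⟩) = product of the factor amplitudes for bits b₁, b₂, …; only kets whose every factor amplitude is nonzero survive.
|00⟩: (0.7063)(0.7782) = 0.5496
|01⟩: (0.7063)(0.3451 + 0.5247i) = (0.2437 + 0.3706i)
|10⟩: (0.7079)(0.7782) = 0.5509
|11⟩: (0.7079)(0.3451 + 0.5247i) = (0.2443 + 0.3714i)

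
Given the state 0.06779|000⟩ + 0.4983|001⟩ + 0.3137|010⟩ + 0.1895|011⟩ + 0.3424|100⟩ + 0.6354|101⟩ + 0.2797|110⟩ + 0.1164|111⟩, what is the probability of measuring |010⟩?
0.09841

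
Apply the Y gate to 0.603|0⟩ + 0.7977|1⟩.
-0.7977i|0⟩ + 0.603i|1⟩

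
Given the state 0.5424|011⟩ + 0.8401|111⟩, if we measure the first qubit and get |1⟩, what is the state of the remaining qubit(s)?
|11⟩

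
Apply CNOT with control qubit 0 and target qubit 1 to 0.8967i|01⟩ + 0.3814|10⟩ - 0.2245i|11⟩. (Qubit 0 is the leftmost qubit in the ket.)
0.8967i|01⟩ - 0.2245i|10⟩ + 0.3814|11⟩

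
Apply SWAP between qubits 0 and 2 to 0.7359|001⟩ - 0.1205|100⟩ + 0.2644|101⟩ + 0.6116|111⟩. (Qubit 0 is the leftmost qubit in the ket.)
-0.1205|001⟩ + 0.7359|100⟩ + 0.2644|101⟩ + 0.6116|111⟩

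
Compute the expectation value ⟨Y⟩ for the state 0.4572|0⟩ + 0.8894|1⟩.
0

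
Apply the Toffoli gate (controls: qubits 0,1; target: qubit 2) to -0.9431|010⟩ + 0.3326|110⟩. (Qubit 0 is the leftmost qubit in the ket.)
-0.9431|010⟩ + 0.3326|111⟩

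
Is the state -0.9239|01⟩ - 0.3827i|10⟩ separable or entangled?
Entangled

Writing the state as a|00⟩ + b|01⟩ + c|10⟩ + d|11⟩, it is a product state iff ad − bc = 0.
Here (a, b, c, d) = (0, -0.9239, -0.3827i, 0): ad − bc = (0)(0) − (-0.9239)(-0.3827i) = -0.3536i ≠ 0, so the state is entangled.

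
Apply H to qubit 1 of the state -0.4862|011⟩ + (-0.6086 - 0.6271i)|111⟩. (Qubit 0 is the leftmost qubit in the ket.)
-0.3438|001⟩ + 0.3438|011⟩ + (-0.4303 - 0.4434i)|101⟩ + (0.4303 + 0.4434i)|111⟩

H on qubit 1 mixes each pair of kets that differ only in qubit 1: amplitudes (a, b) of (|…0…⟩, |…1…⟩) become ((a + b)/√2, (a − b)/√2). Kets absent from the input have amplitude 0.
(|001⟩, |011⟩): (a, b) = (0, -0.4862) → (-0.3438, 0.3438)
(|101⟩, |111⟩): (a, b) = (0, (-0.6086 - 0.6271i)) → ((-0.4303 - 0.4434i), (0.4303 + 0.4434i))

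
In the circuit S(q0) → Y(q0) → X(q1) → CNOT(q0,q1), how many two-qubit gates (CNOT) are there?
1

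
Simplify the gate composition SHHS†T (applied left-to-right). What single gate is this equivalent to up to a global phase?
T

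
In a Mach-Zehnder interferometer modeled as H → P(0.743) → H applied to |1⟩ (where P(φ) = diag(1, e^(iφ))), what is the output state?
(0.1318 - 0.3383i)|0⟩ + (0.8682 + 0.3383i)|1⟩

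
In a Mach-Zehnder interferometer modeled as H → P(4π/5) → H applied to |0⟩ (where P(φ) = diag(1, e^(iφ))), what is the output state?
(0.09549 + 0.2939i)|0⟩ + (0.9045 - 0.2939i)|1⟩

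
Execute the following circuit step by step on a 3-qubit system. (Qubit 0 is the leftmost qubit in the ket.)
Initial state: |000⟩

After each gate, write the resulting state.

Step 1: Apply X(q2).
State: |001⟩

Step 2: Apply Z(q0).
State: |001⟩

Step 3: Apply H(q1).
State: 1/√2|001⟩ + 1/√2|011⟩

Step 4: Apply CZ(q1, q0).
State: 1/√2|001⟩ + 1/√2|011⟩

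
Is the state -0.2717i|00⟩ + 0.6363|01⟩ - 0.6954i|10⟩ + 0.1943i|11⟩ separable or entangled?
Entangled

Writing the state as a|00⟩ + b|01⟩ + c|10⟩ + d|11⟩, it is a product state iff ad − bc = 0.
Here (a, b, c, d) = (-0.2717i, 0.6363, -0.6954i, 0.1943i): ad − bc = (-0.2717i)(0.1943i) − (0.6363)(-0.6954i) = (0.05279 + 0.4425i) ≠ 0, so the state is entangled.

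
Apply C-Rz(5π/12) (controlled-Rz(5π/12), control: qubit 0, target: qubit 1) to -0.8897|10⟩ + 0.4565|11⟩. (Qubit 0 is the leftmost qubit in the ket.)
(-0.7058 + 0.5416i)|10⟩ + (0.3622 + 0.2779i)|11⟩

C-Rz(5π/12) leaves the control-|0⟩ kets |00⟩, |01⟩ unchanged and applies Rz(5π/12) to qubit 1 on the control-|1⟩ pair (|10⟩, |11⟩).
Rz(5π/12) = [[e^(−iθ/2), 0], [0, e^(iθ/2)]] with e^(±iθ/2) = cos(θ/2) ± i·sin(θ/2); θ = 5π/12, cos(θ/2) ≈ 0.793353, sin(θ/2) ≈ 0.608761.
With a = amp(|10⟩) = -0.8897 and b = amp(|11⟩) = 0.4565:
new amp(|10⟩) = (0.793353 - 0.608761i)·a = (-0.7058 + 0.5416i)
new amp(|11⟩) = (0.793353 + 0.608761i)·b = (0.3622 + 0.2779i)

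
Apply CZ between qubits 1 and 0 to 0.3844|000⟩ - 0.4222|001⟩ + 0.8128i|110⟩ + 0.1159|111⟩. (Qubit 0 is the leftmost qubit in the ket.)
0.3844|000⟩ - 0.4222|001⟩ - 0.8128i|110⟩ - 0.1159|111⟩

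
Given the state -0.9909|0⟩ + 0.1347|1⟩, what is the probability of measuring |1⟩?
0.01814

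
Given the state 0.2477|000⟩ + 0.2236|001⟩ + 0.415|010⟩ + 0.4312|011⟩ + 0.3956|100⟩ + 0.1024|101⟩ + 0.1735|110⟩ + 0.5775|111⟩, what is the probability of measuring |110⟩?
0.0301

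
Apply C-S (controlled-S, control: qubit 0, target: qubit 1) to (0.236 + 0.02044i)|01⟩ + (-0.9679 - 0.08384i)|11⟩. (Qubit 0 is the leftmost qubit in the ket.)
(0.236 + 0.02044i)|01⟩ + (0.08384 - 0.9679i)|11⟩

C-S leaves the control-|0⟩ kets |00⟩, |01⟩ unchanged and applies S to qubit 1 on the control-|1⟩ pair (|10⟩, |11⟩).
S = [[1, 0], [0, i]].
With a = amp(|10⟩) = 0 and b = amp(|11⟩) = (-0.9679 - 0.08384i):
new amp(|10⟩) = (1)·a = 0
new amp(|11⟩) = (i)·b = (0.08384 - 0.9679i)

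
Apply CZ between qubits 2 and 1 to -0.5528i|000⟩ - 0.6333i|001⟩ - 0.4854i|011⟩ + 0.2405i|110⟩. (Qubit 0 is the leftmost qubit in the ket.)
-0.5528i|000⟩ - 0.6333i|001⟩ + 0.4854i|011⟩ + 0.2405i|110⟩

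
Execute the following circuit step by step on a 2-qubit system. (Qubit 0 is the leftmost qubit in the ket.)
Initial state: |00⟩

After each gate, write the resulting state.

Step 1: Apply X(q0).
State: |10⟩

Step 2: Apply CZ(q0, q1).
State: |10⟩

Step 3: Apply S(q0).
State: i|10⟩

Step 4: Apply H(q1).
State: (1/√2)i|10⟩ + (1/√2)i|11⟩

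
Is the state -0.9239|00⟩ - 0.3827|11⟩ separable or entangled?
Entangled

Writing the state as a|00⟩ + b|01⟩ + c|10⟩ + d|11⟩, it is a product state iff ad − bc = 0.
Here (a, b, c, d) = (-0.9239, 0, 0, -0.3827): ad − bc = (-0.9239)(-0.3827) − (0)(0) = 0.3536 ≠ 0, so the state is entangled.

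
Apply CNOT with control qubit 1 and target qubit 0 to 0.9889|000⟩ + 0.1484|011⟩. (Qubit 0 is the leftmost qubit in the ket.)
0.9889|000⟩ + 0.1484|111⟩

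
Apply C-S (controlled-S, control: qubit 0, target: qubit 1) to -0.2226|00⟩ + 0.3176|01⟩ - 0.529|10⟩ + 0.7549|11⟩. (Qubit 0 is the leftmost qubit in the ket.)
-0.2226|00⟩ + 0.3176|01⟩ - 0.529|10⟩ + 0.7549i|11⟩

C-S leaves the control-|0⟩ kets |00⟩, |01⟩ unchanged and applies S to qubit 1 on the control-|1⟩ pair (|10⟩, |11⟩).
S = [[1, 0], [0, i]].
With a = amp(|10⟩) = -0.529 and b = amp(|11⟩) = 0.7549:
new amp(|10⟩) = (1)·a = -0.529
new amp(|11⟩) = (i)·b = 0.7549i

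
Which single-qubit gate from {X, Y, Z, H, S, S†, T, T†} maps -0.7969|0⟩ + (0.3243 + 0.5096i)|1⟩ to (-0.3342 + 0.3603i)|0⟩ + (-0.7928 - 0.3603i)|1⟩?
H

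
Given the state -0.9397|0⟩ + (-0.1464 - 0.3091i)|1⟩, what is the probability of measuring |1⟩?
0.117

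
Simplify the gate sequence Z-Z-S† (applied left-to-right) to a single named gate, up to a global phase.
S†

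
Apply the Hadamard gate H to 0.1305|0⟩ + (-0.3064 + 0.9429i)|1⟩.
(-0.1244 + 0.6667i)|0⟩ + (0.3089 - 0.6667i)|1⟩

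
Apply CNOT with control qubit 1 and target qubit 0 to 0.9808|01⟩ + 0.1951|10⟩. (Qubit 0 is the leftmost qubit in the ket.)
0.1951|10⟩ + 0.9808|11⟩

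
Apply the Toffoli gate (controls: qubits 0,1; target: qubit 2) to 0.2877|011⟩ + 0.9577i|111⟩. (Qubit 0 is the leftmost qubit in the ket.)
0.2877|011⟩ + 0.9577i|110⟩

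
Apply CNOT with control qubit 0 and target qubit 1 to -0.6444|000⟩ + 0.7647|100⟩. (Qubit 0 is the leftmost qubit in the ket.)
-0.6444|000⟩ + 0.7647|110⟩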